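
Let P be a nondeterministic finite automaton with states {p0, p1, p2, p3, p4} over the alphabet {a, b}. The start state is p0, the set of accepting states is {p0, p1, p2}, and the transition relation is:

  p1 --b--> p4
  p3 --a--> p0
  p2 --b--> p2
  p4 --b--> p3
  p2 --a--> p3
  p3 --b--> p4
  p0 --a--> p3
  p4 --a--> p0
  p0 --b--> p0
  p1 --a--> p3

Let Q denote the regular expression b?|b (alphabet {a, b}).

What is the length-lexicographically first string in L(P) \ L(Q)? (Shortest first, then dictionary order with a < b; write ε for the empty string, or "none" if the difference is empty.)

aa

The string aa is accepted by P but not by Q.
No shorter string lies in the difference, and aa is the lexicographically first length-2 string in L(P) \ L(Q).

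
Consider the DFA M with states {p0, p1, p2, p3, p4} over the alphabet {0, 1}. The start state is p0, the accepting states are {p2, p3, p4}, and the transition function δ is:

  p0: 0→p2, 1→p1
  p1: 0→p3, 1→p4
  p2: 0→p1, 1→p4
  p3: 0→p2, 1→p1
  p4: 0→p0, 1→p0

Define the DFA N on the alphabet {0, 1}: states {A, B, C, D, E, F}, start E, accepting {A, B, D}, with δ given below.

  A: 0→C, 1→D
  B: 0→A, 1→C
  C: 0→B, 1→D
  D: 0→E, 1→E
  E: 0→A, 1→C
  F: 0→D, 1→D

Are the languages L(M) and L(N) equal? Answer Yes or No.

Exploring the product automaton M × N from the start pair (p0, E), following both machines on each input symbol, reaches 5 state pairs: (p0, E), (p2, A), (p1, C), (p4, D), (p3, B).
M accepts in {p2, p3, p4} and N accepts in {A, B, D}. In every reachable pair the two components are either both accepting — (p2, A), (p4, D), (p3, B) — or both non-accepting, so no string is accepted by exactly one of the machines: L(M) \ L(N) and L(N) \ L(M) are both empty.
Hence every string is accepted by M iff it is accepted by N, and the two languages coincide.

Yes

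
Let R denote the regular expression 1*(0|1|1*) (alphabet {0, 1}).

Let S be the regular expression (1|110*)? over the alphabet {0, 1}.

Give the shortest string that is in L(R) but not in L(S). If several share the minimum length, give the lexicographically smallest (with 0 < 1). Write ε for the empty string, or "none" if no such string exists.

0

The string 0 is accepted by R but not by S.
No shorter string lies in the difference, and 0 is the lexicographically first length-1 string in L(R) \ L(S).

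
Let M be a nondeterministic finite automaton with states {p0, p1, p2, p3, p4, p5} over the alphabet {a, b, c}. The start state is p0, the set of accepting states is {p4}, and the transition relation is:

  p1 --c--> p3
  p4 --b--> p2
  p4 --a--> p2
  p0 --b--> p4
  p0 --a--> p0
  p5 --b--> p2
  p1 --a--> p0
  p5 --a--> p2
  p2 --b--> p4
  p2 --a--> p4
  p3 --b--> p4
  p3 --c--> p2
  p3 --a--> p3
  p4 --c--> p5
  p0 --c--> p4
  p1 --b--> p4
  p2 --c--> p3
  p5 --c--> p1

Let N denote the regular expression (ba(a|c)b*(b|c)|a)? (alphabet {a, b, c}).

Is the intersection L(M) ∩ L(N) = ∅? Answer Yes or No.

The string bacb is accepted by both M and N.
Hence L(M) ∩ L(N) ≠ ∅.

No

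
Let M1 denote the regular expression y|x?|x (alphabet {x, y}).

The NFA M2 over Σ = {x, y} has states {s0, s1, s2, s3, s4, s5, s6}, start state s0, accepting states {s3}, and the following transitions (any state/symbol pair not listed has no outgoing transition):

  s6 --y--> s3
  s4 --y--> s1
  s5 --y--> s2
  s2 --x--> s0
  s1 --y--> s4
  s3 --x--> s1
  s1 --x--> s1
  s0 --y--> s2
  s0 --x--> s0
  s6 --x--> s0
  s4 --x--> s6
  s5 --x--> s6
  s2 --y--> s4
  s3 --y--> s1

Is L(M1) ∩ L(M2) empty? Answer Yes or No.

Yes

Converting the expression M1 to a DFA (subset construction, then merging equivalent states) gives the minimal DFA with states {r0, r1, r2}, start state r0, accepting states {r0, r1} and transitions r0: x→r1, y→r1; r1: x→r2, y→r2; r2: x→r2, y→r2.
Exploring the product automaton M1 × M2 from the start pair (r0, s0), following both machines on each input symbol, reaches 9 state pairs: (r0, s0), (r1, s0), (r1, s2), (r2, s0), (r2, s2), (r2, s4), (r2, s6), (r2, s1), (r2, s3).
M1 accepts in {r0, r1} and M2 accepts in {s3}; no reachable pair has both components accepting, so no string drives both machines to acceptance simultaneously and L(M1) ∩ L(M2) = ∅.
So no string is accepted by both, and the intersection is empty.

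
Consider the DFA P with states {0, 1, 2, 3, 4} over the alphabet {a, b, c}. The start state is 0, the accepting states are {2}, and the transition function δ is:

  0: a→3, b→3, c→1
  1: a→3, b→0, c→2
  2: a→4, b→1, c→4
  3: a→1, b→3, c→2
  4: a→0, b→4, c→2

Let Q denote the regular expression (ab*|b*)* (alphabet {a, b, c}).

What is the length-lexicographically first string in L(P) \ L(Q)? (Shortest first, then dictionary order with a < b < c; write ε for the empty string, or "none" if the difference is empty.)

The string ac is accepted by P but not by Q.
No shorter string lies in the difference, and ac is the lexicographically first length-2 string in L(P) \ L(Q).

ac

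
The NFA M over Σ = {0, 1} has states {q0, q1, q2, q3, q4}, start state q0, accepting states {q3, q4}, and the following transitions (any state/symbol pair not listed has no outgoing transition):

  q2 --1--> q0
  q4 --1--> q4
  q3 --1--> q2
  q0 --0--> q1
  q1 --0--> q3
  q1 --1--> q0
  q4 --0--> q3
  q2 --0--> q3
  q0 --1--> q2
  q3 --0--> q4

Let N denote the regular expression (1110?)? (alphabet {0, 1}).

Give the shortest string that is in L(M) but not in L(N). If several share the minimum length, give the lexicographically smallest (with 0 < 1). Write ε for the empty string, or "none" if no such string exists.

00

The string 00 is accepted by M but not by N.
No shorter string lies in the difference, and 00 is the lexicographically first length-2 string in L(M) \ L(N).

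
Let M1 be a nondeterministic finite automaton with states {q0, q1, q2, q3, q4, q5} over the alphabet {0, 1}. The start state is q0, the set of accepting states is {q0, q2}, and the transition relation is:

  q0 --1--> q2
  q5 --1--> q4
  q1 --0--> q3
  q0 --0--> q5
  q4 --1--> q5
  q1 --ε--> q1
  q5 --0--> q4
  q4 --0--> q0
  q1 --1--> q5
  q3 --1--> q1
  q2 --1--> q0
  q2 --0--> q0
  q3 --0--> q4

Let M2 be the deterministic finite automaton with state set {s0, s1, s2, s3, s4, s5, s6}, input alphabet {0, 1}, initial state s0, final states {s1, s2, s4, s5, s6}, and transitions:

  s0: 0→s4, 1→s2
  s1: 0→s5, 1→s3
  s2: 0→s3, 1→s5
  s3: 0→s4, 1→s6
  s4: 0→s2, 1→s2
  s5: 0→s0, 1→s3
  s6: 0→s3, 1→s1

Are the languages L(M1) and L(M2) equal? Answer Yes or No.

No

The empty string ε is accepted by M1 but rejected by M2.
So L(M1) ≠ L(M2).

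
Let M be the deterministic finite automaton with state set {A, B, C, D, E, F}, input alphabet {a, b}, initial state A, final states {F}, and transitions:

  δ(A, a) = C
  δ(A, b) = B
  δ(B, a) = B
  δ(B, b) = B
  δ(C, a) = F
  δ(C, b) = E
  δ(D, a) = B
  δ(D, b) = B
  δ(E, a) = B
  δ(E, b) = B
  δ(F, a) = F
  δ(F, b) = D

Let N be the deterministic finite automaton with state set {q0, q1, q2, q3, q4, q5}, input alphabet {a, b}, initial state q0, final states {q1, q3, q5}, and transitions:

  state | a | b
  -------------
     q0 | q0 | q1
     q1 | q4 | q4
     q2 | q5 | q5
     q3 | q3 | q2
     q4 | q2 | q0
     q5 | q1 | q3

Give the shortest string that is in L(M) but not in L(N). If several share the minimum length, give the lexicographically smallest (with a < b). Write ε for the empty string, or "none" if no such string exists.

The string aa is accepted by M but not by N.
No shorter string lies in the difference, and aa is the lexicographically first length-2 string in L(M) \ L(N).

aa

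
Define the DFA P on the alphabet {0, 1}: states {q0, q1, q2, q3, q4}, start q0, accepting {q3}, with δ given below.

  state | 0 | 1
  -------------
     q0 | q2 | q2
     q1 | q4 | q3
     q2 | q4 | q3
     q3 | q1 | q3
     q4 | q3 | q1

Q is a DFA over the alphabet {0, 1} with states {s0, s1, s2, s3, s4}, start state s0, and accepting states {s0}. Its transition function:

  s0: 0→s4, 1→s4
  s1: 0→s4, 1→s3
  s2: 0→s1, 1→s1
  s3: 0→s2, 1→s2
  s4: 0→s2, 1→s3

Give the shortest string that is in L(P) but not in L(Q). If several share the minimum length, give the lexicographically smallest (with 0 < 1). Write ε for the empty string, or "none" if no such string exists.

The string 01 is accepted by P but not by Q.
No shorter string lies in the difference, and 01 is the lexicographically first length-2 string in L(P) \ L(Q).

01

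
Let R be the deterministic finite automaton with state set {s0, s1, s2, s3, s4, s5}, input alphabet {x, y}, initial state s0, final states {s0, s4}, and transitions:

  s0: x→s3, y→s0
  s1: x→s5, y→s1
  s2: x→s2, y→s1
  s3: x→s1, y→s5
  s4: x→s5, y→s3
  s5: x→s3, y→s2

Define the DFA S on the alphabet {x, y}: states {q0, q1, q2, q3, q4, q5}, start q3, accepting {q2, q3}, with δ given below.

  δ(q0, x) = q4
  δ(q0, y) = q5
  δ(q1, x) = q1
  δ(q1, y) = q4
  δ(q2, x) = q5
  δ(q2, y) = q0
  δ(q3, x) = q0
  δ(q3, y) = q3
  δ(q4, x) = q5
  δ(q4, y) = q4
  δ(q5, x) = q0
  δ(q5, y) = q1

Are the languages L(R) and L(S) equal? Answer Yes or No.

Yes

Exploring the product automaton R × S from the start pair (s0, q3), following both machines on each input symbol, reaches 5 state pairs: (s0, q3), (s3, q0), (s1, q4), (s5, q5), (s2, q1).
R accepts in {s0, s4} and S accepts in {q2, q3}. In every reachable pair the two components are either both accepting — (s0, q3) — or both non-accepting, so no string is accepted by exactly one of the machines: L(R) \ L(S) and L(S) \ L(R) are both empty.
Hence every string is accepted by R iff it is accepted by S, and the two languages coincide.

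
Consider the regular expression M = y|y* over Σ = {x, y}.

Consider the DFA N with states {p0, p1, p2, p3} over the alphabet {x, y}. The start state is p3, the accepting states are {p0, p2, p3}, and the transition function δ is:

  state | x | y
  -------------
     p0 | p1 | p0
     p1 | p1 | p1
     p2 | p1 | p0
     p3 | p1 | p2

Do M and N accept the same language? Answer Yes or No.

Yes

Converting the expression M to a DFA (subset construction, then merging equivalent states) gives the minimal DFA with states {m0, m1}, start state m0, accepting states {m0} and transitions m0: x→m1, y→m0; m1: x→m1, y→m1.
Exploring the product automaton M × N from the start pair (m0, p3), following both machines on each input symbol, reaches 4 state pairs: (m0, p3), (m1, p1), (m0, p2), (m0, p0).
M accepts in {m0} and N accepts in {p0, p2, p3}. In every reachable pair the two components are either both accepting — (m0, p3), (m0, p2), (m0, p0) — or both non-accepting, so no string is accepted by exactly one of the machines: L(M) \ L(N) and L(N) \ L(M) are both empty.
Hence every string is accepted by M iff it is accepted by N, and the two languages coincide.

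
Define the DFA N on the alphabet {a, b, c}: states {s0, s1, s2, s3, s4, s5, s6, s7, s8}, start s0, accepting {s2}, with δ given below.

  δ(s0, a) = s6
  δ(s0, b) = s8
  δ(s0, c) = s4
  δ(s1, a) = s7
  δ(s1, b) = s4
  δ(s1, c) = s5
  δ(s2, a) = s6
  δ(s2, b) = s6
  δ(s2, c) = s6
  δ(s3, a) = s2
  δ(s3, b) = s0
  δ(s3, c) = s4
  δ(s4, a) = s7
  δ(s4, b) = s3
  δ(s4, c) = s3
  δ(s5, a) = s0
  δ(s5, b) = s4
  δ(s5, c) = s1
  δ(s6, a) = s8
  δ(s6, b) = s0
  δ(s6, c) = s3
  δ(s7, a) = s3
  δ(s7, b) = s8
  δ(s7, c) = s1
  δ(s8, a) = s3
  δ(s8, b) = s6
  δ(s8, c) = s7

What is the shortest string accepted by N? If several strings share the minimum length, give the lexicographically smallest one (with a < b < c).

A breadth-first search from s0 reaches an accepting state first via the path s0 → s6 → s3 → s2 on input aca.
No string of length < 3 is accepted (BFS exhausts all shorter strings without reaching an accepting state), and aca is the lexicographically least accepting string of length 3.

aca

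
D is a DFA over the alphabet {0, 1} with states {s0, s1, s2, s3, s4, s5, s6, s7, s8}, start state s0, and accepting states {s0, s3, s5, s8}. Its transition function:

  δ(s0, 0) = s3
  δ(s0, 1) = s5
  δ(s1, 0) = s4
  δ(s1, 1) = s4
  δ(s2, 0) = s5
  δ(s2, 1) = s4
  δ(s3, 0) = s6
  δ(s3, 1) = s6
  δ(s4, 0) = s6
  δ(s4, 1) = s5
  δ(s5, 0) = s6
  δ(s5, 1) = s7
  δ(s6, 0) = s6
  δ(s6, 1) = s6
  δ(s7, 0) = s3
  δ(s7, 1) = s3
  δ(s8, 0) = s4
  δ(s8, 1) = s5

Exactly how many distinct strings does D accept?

The useful subgraph on states {s0, s3, s5, s7} is acyclic, so L(D) is finite; the longest accepting path visits 4 useful states, giving maximum string length 3.
Counting accepting paths from s0 by length: 1 of length 0, 2 of length 1, 2 of length 3. Total 5.

5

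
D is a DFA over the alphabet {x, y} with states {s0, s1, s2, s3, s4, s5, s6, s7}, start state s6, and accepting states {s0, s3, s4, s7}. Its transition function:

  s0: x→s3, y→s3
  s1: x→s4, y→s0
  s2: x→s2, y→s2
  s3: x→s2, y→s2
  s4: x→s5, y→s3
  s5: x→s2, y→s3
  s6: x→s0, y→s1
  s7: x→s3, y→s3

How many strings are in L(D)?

The useful subgraph on states {s0, s1, s3, s4, s5, s6} is acyclic, so L(D) is finite; the longest accepting path visits 5 useful states, giving maximum string length 4.
Counting accepting paths from s6 by length: 1 of length 1, 4 of length 2, 3 of length 3, 1 of length 4. Total 9.

9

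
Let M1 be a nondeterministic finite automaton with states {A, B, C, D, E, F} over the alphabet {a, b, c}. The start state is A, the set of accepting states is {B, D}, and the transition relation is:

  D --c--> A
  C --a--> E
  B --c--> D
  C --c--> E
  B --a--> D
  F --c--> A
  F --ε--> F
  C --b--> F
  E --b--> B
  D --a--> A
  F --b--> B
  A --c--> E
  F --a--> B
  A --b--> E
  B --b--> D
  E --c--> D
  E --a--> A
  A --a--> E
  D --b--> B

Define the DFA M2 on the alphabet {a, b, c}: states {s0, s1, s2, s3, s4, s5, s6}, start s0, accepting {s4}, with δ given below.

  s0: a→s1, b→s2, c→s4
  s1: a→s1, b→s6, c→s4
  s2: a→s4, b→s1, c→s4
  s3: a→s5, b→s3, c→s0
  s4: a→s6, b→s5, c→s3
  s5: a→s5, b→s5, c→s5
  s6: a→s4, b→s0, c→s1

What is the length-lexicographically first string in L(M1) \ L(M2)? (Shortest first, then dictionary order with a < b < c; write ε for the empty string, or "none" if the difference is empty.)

ab

The string ab is accepted by M1 but not by M2.
No shorter string lies in the difference, and ab is the lexicographically first length-2 string in L(M1) \ L(M2).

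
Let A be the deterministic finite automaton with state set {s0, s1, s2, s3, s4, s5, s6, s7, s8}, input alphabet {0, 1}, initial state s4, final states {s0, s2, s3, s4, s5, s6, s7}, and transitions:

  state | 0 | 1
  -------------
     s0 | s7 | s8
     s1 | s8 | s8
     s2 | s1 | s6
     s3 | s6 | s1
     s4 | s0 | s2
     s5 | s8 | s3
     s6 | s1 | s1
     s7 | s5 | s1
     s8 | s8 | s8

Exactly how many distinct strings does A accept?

8

The useful subgraph on states {s0, s2, s3, s4, s5, s6, s7} is acyclic, so L(A) is finite; the longest accepting path visits 6 useful states, giving maximum string length 5.
Counting accepting paths from s4 by length: 1 of length 0, 2 of length 1, 2 of length 2, 1 of length 3, 1 of length 4, 1 of length 5. Total 8.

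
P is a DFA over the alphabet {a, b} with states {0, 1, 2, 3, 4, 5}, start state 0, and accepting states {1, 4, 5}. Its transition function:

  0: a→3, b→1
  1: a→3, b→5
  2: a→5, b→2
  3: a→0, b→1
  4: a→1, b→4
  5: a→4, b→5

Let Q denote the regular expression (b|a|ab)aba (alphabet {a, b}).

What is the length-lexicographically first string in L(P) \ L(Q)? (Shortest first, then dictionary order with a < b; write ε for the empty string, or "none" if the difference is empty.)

The string b is accepted by P but not by Q.
No shorter string lies in the difference, and b is the lexicographically first length-1 string in L(P) \ L(Q).

b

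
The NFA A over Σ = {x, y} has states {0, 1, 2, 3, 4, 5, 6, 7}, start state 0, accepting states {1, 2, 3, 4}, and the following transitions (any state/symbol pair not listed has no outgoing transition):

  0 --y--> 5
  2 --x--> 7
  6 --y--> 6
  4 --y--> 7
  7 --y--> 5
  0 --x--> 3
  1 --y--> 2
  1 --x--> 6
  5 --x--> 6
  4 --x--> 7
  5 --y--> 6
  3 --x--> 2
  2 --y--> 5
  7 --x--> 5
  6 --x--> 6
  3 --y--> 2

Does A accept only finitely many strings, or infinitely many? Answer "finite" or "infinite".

finite

The useful states (reachable from 0 and able to reach an accepting state) are {0, 2, 3}.
Restricted to these states the transition graph has no cycle, so every accepting path has bounded length and L is finite.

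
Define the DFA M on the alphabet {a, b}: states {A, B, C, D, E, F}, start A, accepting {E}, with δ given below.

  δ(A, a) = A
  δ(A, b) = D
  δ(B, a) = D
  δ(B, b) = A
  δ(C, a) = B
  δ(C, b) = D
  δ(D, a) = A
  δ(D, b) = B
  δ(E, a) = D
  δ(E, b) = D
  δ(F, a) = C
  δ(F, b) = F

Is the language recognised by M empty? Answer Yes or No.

Yes

The states reachable from the start state are {A, B, D}.
None of the accepting states {E} is reachable, so no string is accepted and L(M) = ∅.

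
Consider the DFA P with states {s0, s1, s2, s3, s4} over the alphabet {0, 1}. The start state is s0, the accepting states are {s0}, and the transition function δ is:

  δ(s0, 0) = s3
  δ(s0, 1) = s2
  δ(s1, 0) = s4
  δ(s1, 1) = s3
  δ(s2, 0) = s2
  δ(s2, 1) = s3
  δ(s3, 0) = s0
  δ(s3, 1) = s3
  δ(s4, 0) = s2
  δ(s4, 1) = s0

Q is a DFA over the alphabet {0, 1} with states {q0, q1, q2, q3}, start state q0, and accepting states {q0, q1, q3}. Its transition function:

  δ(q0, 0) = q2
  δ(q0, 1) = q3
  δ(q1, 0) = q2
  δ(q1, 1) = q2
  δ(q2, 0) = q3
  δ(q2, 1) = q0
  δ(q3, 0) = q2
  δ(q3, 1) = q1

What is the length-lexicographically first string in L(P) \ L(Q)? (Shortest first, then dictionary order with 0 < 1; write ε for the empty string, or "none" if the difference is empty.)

The string 010 is accepted by P but not by Q.
No shorter string lies in the difference, and 010 is the lexicographically first length-3 string in L(P) \ L(Q).

010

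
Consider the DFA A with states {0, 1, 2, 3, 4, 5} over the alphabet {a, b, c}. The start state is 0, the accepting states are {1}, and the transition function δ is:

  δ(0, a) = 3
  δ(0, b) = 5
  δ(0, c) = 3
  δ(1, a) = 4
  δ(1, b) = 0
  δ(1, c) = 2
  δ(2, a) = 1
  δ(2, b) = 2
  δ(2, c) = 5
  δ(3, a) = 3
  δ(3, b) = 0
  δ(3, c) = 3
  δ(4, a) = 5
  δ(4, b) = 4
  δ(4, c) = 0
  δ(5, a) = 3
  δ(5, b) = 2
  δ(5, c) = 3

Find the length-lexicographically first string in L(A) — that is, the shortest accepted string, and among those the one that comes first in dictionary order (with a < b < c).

bba

A breadth-first search from 0 reaches an accepting state first via the path 0 → 5 → 2 → 1 on input bba.
No string of length < 3 is accepted (BFS exhausts all shorter strings without reaching an accepting state), and bba is the lexicographically least accepting string of length 3.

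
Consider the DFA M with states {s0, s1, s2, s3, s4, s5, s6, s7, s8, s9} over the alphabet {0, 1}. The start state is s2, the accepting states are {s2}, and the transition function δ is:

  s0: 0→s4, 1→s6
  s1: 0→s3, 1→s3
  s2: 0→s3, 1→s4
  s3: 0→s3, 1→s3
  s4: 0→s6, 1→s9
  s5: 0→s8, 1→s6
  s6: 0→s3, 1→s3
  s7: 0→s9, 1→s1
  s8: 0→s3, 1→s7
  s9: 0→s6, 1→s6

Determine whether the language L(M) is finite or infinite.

The useful states (reachable from s2 and able to reach an accepting state) are {s2}.
Restricted to these states the transition graph has no cycle, so every accepting path has bounded length and L is finite.

finite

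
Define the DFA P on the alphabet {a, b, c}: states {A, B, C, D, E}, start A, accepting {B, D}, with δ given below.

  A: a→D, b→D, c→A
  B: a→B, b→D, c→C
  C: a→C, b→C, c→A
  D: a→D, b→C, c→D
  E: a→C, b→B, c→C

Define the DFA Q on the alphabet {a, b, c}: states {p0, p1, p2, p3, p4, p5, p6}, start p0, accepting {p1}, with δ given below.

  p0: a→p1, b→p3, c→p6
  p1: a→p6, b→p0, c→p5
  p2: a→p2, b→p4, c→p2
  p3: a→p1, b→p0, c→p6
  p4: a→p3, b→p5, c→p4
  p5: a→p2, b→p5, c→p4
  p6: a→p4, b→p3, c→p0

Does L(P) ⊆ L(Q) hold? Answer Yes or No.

The string b is in L(P) but not in L(Q).
So L(P) ⊄ L(Q).

No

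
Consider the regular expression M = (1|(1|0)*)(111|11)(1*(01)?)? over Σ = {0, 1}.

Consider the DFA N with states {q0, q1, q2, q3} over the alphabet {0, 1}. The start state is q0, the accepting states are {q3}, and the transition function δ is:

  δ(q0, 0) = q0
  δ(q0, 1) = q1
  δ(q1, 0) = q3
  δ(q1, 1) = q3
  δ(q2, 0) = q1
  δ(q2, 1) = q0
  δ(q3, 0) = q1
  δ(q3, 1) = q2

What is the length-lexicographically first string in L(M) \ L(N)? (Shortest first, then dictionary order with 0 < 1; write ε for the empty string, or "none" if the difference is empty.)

111

The string 111 is accepted by M but not by N.
No shorter string lies in the difference, and 111 is the lexicographically first length-3 string in L(M) \ L(N).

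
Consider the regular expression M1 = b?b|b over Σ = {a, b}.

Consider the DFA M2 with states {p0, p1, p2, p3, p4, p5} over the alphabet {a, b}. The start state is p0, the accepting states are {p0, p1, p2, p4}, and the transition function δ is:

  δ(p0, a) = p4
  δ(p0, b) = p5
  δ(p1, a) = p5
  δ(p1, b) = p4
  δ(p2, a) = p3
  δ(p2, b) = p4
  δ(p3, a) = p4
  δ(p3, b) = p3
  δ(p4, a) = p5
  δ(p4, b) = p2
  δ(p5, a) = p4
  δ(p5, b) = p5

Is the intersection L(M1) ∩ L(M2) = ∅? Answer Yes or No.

Converting the expression M1 to a DFA (subset construction, then merging equivalent states) gives the minimal DFA with states {r0, r1, r2, r3}, start state r0, accepting states {r2, r3} and transitions r0: a→r1, b→r2; r1: a→r1, b→r1; r2: a→r1, b→r3; r3: a→r1, b→r1.
Exploring the product automaton M1 × M2 from the start pair (r0, p0), following both machines on each input symbol, reaches 7 state pairs: (r0, p0), (r1, p4), (r2, p5), (r1, p5), (r1, p2), (r3, p5), (r1, p3).
M1 accepts in {r2, r3} and M2 accepts in {p0, p1, p2, p4}; no reachable pair has both components accepting, so no string drives both machines to acceptance simultaneously and L(M1) ∩ L(M2) = ∅.
So no string is accepted by both, and the intersection is empty.

Yes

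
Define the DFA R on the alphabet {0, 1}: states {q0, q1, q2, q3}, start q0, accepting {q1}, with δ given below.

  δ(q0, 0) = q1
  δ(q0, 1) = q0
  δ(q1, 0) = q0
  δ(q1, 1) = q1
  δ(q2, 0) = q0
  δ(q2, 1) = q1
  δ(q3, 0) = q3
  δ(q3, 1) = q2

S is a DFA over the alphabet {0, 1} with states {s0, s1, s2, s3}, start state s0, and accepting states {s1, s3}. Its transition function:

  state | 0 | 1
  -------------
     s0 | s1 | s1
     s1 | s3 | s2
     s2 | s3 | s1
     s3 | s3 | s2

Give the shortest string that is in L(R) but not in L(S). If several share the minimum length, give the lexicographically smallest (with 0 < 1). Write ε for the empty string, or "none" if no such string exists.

The string 01 is accepted by R but not by S.
No shorter string lies in the difference, and 01 is the lexicographically first length-2 string in L(R) \ L(S).

01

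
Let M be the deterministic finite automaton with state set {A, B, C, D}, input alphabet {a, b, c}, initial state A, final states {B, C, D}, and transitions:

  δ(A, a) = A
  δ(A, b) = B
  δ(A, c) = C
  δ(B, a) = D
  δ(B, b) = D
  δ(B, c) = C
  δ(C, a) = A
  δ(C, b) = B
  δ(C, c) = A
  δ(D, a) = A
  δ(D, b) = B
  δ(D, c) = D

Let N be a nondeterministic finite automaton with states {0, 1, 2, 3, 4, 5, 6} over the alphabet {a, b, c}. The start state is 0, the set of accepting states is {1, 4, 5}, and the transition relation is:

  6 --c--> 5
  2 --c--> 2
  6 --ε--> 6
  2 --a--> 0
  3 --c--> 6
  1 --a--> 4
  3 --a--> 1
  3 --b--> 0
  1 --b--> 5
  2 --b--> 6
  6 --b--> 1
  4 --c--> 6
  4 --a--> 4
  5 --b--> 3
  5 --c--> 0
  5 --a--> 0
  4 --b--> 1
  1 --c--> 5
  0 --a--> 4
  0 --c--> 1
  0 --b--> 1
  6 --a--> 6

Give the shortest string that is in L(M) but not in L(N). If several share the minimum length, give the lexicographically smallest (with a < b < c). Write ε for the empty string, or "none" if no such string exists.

The string ac is accepted by M but not by N.
No shorter string lies in the difference, and ac is the lexicographically first length-2 string in L(M) \ L(N).

ac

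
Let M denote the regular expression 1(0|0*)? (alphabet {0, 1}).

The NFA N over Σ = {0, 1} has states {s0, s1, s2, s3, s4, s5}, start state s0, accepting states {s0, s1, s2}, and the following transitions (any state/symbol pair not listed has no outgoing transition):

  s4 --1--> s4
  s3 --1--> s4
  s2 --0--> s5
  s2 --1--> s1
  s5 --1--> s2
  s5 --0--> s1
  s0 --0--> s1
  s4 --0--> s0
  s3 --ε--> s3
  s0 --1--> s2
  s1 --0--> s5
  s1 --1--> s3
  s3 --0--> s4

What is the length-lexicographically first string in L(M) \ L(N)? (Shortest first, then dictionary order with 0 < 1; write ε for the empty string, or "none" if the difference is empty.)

10

The string 10 is accepted by M but not by N.
No shorter string lies in the difference, and 10 is the lexicographically first length-2 string in L(M) \ L(N).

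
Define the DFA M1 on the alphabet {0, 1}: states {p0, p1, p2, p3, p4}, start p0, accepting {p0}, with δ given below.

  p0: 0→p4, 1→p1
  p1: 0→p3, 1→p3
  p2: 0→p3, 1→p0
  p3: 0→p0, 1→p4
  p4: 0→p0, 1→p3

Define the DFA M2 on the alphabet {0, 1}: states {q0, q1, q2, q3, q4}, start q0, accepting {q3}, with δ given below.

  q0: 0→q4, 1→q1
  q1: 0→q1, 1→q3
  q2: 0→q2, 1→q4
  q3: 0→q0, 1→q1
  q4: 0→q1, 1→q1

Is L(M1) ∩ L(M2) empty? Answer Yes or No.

Exploring the product automaton M1 × M2 from the start pair (p0, q0), following both machines on each input symbol, reaches 11 state pairs: (p0, q0), (p4, q4), (p1, q1), (p0, q1), (p3, q1), (p3, q3), (p4, q1), (p1, q3), (p4, q3), (p3, q0), (p0, q4).
M1 accepts in {p0} and M2 accepts in {q3}; no reachable pair has both components accepting, so no string drives both machines to acceptance simultaneously and L(M1) ∩ L(M2) = ∅.
So no string is accepted by both, and the intersection is empty.

Yes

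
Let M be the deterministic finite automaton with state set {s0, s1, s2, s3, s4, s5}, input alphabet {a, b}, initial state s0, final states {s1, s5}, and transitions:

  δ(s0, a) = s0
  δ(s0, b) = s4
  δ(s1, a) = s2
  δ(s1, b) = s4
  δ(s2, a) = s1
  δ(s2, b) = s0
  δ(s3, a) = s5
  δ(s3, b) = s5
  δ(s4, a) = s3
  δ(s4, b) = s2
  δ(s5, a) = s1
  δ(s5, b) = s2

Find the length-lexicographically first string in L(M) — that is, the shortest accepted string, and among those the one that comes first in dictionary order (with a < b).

A breadth-first search from s0 reaches an accepting state first via the path s0 → s4 → s3 → s5 on input baa.
No string of length < 3 is accepted (BFS exhausts all shorter strings without reaching an accepting state), and baa is the lexicographically least accepting string of length 3.

baa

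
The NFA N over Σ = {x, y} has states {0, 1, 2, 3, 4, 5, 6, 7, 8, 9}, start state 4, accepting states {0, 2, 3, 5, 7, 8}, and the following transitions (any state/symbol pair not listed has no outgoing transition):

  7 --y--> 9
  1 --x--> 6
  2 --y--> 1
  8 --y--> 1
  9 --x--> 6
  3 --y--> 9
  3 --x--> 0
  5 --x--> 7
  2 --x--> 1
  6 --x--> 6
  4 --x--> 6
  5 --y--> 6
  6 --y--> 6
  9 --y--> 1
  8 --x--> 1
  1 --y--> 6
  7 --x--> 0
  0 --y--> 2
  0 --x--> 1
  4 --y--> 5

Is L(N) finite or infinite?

The useful states (reachable from 4 and able to reach an accepting state) are {0, 2, 4, 5, 7}.
Restricted to these states the transition graph has no cycle, so every accepting path has bounded length and L is finite.

finite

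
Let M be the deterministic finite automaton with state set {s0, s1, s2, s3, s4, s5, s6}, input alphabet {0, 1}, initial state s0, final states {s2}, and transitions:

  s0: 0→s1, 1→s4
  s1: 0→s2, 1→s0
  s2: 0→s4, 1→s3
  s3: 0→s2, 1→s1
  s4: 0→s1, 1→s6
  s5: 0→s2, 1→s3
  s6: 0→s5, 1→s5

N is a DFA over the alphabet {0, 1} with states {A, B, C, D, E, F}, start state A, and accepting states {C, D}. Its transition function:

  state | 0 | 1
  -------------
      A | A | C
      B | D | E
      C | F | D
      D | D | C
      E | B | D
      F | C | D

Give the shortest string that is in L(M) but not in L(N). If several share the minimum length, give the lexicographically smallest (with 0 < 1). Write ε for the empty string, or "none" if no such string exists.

00

The string 00 is accepted by M but not by N.
No shorter string lies in the difference, and 00 is the lexicographically first length-2 string in L(M) \ L(N).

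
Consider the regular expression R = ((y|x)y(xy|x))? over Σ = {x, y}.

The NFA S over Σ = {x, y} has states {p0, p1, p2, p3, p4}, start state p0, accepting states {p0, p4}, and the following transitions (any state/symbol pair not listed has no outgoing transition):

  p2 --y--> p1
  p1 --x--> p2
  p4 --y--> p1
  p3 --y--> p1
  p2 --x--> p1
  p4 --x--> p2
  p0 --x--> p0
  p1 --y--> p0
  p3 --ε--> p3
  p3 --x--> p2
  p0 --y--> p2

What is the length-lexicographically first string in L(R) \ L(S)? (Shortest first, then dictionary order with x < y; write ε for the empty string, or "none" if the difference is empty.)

The string xyx is accepted by R but not by S.
No shorter string lies in the difference, and xyx is the lexicographically first length-3 string in L(R) \ L(S).

xyx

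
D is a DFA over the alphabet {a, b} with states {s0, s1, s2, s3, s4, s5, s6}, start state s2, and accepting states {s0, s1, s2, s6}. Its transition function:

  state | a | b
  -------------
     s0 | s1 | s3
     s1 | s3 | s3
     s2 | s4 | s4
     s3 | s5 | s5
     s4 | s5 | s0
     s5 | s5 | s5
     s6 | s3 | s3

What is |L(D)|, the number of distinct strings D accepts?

5

The useful subgraph on states {s0, s1, s2, s4} is acyclic, so L(D) is finite; the longest accepting path visits 4 useful states, giving maximum string length 3.
Counting accepting paths from s2 by length: 1 of length 0, 2 of length 2, 2 of length 3. Total 5.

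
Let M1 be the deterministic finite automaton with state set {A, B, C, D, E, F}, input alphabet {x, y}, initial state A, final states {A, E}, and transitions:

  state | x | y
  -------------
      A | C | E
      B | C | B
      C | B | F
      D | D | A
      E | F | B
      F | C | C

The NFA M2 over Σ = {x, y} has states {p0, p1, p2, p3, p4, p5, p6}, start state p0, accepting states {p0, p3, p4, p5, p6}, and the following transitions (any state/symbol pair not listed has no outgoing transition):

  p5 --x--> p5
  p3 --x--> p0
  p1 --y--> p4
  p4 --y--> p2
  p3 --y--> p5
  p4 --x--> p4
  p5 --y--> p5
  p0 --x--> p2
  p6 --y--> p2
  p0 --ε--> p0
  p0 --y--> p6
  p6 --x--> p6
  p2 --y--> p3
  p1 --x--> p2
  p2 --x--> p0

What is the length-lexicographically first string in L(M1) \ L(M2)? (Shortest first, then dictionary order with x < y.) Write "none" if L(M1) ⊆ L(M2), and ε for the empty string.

Exploring the product automaton M1 × M2 from the start pair (A, p0), following both machines on each input symbol, reaches 16 state pairs: (A, p0), (C, p2), (E, p6), (B, p0), (F, p3), (F, p6), (B, p2), (B, p6), (C, p0), (C, p5), (C, p6), (B, p3), (B, p5), (F, p5), (F, p2), (C, p3).
M1 accepts in {A, E} and M2 accepts in {p0, p3, p4, p5, p6}. The reachable pairs whose M1-component is accepting are (A, p0), (E, p6); in each of them the M2-component is accepting too, so the product for L(M1) \ L(M2) (M1-component accepting, M2-component rejecting) has no reachable accepting pair and the difference is empty.
So every string accepted by M1 is also accepted by M2: L(M1) \ L(M2) = ∅ and there is no such string.

none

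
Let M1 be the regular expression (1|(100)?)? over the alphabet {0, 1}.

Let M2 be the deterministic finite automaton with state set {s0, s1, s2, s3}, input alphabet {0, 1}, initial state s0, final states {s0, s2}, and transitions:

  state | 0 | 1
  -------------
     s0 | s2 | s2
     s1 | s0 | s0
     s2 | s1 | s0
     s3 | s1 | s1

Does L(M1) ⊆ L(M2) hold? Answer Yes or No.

Converting the expression M1 to a DFA (subset construction, then merging equivalent states) gives the minimal DFA with states {r0, r1, r2, r3, r4}, start state r0, accepting states {r0, r2, r4} and transitions r0: 0→r1, 1→r2; r1: 0→r1, 1→r1; r2: 0→r3, 1→r1; r3: 0→r4, 1→r1; r4: 0→r1, 1→r1.
Exploring the product automaton M1 × M2 from the start pair (r0, s0), following both machines on each input symbol, reaches 7 state pairs: (r0, s0), (r1, s2), (r2, s2), (r1, s1), (r1, s0), (r3, s1), (r4, s0).
M1 accepts in {r0, r2, r4} and M2 accepts in {s0, s2}. The reachable pairs whose M1-component is accepting are (r0, s0), (r2, s2), (r4, s0); in each of them the M2-component is accepting too, so the product for L(M1) \ L(M2) (M1-component accepting, M2-component rejecting) has no reachable accepting pair and the difference is empty.
Hence every string in L(M1) is also in L(M2).

Yes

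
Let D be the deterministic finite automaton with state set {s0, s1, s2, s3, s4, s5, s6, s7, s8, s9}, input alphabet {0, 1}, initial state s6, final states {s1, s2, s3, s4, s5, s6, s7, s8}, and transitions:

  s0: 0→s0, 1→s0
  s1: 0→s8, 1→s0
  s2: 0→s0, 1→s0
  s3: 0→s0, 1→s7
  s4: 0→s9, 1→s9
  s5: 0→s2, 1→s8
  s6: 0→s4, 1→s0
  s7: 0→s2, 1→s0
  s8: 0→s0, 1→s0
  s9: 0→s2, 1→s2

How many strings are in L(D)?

6

The useful subgraph on states {s2, s4, s6, s9} is acyclic, so L(D) is finite; the longest accepting path visits 4 useful states, giving maximum string length 3.
Counting accepting paths from s6 by length: 1 of length 0, 1 of length 1, 4 of length 3. Total 6.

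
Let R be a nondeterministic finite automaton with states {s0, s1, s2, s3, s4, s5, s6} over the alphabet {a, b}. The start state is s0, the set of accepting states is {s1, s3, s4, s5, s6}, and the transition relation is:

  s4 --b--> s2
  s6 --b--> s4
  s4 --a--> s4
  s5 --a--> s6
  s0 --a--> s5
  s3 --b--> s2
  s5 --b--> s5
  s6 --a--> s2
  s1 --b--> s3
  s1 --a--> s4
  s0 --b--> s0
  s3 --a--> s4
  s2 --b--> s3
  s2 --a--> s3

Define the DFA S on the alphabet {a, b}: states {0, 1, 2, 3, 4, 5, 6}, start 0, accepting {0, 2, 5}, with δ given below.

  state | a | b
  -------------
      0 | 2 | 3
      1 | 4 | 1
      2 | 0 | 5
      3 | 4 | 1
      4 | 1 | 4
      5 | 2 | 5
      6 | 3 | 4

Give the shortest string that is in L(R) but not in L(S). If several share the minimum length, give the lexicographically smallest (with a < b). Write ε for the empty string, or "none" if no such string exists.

ba

The string ba is accepted by R but not by S.
No shorter string lies in the difference, and ba is the lexicographically first length-2 string in L(R) \ L(S).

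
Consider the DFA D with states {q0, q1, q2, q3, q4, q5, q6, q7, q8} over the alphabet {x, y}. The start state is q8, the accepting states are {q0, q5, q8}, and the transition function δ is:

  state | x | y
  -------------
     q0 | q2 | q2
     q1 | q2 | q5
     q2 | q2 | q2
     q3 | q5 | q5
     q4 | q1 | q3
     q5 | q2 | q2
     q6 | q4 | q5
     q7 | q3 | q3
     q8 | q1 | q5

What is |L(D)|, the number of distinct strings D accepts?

3

The useful subgraph on states {q1, q5, q8} is acyclic, so L(D) is finite; the longest accepting path visits 3 useful states, giving maximum string length 2.
Counting accepting paths from q8 by length: 1 of length 0, 1 of length 1, 1 of length 2. Total 3.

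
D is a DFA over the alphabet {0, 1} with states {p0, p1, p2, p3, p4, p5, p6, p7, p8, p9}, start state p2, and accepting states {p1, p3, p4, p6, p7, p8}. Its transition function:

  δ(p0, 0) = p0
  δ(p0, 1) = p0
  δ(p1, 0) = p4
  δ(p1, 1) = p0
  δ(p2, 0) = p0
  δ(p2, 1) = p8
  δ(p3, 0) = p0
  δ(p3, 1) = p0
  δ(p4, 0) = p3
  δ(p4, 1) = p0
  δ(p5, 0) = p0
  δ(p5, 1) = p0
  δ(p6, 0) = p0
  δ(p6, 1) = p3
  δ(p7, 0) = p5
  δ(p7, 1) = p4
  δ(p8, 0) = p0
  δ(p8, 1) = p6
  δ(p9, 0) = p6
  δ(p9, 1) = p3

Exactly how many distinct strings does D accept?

The useful subgraph on states {p2, p3, p6, p8} is acyclic, so L(D) is finite; the longest accepting path visits 4 useful states, giving maximum string length 3.
Counting accepting paths from p2 by length: 1 of length 1, 1 of length 2, 1 of length 3. Total 3.

3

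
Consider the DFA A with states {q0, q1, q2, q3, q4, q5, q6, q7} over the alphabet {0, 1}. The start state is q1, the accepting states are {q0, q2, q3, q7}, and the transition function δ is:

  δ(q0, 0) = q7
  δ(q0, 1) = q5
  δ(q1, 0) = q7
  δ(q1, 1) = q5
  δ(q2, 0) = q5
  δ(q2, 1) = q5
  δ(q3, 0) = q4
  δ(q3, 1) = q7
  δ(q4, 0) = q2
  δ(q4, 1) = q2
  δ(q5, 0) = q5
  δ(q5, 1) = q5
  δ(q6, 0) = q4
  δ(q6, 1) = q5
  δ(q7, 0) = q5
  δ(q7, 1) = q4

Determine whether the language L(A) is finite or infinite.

finite

The useful states (reachable from q1 and able to reach an accepting state) are {q1, q2, q4, q7}.
Restricted to these states the transition graph has no cycle, so every accepting path has bounded length and L is finite.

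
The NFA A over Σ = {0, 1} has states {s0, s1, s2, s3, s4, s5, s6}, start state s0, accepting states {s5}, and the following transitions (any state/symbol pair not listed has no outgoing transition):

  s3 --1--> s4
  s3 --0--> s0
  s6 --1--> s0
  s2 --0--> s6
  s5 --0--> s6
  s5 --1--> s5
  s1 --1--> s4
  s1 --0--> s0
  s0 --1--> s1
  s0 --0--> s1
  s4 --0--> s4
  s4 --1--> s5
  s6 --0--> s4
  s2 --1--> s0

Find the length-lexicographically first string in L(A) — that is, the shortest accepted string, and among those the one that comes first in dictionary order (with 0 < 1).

011

A breadth-first search from s0 reaches an accepting state first via the path s0 → s1 → s4 → s5 on input 011.
No string of length < 3 is accepted (BFS exhausts all shorter strings without reaching an accepting state), and 011 is the lexicographically least accepting string of length 3.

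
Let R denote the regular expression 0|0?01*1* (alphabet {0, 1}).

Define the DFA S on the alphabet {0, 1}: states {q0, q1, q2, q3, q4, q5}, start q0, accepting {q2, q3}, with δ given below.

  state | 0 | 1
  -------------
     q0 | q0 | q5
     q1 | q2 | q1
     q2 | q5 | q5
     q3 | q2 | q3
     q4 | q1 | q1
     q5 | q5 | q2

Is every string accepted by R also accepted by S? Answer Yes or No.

No

The string 0 is in L(R) but not in L(S).
So L(R) ⊄ L(S).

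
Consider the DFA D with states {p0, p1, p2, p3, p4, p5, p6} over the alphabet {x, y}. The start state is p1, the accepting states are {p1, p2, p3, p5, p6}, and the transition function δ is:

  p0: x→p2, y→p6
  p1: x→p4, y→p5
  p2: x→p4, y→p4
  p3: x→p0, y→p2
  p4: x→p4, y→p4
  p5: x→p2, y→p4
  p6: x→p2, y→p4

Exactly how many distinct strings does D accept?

The useful subgraph on states {p1, p2, p5} is acyclic, so L(D) is finite; the longest accepting path visits 3 useful states, giving maximum string length 2.
Counting accepting paths from p1 by length: 1 of length 0, 1 of length 1, 1 of length 2. Total 3.

3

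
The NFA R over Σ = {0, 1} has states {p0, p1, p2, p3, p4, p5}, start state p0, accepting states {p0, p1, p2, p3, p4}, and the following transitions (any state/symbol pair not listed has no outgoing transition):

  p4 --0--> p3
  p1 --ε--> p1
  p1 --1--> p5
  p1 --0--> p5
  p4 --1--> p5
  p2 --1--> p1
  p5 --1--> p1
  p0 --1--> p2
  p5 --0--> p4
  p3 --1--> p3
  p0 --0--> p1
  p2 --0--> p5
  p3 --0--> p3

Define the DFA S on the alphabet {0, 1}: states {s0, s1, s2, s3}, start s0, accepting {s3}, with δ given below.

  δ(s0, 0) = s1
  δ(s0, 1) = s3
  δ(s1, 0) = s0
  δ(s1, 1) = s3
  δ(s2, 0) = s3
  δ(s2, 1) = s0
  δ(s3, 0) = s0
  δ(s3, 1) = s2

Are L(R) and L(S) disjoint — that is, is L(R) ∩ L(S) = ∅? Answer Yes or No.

The string 1 is accepted by both R and S.
Hence L(R) ∩ L(S) ≠ ∅.

No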